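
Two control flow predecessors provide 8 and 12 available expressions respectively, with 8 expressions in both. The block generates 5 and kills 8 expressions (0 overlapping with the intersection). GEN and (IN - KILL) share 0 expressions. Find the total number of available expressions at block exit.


IN = intersection of predecessors = 8
IN - KILL = 8 - 0 = 8
|OUT| = |GEN| + |IN - KILL| - |GEN ∩ (IN - KILL)| = 5 + 8 - 0 = 13

13


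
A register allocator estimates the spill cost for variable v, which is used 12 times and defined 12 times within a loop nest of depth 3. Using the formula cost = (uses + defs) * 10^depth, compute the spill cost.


uses + defs = 12 + 12 = 24
10^3 = 1000
Spill cost = 24 * 1000 = 24000

24000


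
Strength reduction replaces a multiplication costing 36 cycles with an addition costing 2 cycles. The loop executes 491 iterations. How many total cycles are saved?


Per-iteration saving = 36 - 2 = 34
Total saved = 491 * 34 = 16694

16694


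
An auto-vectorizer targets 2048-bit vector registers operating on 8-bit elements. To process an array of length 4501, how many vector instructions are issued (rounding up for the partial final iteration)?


Width = 2048 / 8 = 256 elements per vector op
Iterations = ceil(4501 / 256) = 18

18


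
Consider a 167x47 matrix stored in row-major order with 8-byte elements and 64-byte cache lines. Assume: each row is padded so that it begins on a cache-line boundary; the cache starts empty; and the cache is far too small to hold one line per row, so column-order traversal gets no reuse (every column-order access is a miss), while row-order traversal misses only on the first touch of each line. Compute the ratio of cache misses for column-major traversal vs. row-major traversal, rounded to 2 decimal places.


Each row occupies 47 * 8 = 376 bytes and starts on a line boundary, so it spans ceil(376 / 64) = 6 cache lines.
Row-major traversal misses (one per line touched): 167 * ceil(47 * 8 / 64) = 1002
Column-major traversal misses (no reuse, every access misses): 167 * 47 = 7849
Ratio = 7849 / 1002 = 7.83

7.83


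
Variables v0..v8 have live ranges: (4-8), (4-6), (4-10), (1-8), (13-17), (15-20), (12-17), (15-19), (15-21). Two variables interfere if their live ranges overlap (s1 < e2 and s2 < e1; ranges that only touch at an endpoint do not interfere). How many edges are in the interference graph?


Check all pairs for overlapping intervals.
Two intervals (s1,e1) and (s2,e2) overlap if s1 < e2 and s2 < e1.
v0 (4-8) vs v1..v8: overlaps v1, v2, v3 -> 3
v1 (4-6) vs v2..v8: overlaps v2, v3 -> 2
v2 (4-10) vs v3..v8: overlaps v3 -> 1
v3 (1-8) vs v4..v8: overlaps none -> 0
v4 (13-17) vs v5..v8: overlaps v5, v6, v7, v8 -> 4
v5 (15-20) vs v6..v8: overlaps v6, v7, v8 -> 3
v6 (12-17) vs v7..v8: overlaps v7, v8 -> 2
v7 (15-19) vs v8: overlaps v8 -> 1
Total overlapping pairs = 3 + 2 + 1 + 0 + 4 + 3 + 2 + 1 = 16

16


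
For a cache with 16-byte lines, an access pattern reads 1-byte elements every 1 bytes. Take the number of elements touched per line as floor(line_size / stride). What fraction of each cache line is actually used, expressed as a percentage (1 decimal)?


Elements per cache line = floor(16 / 1) = 16
Bytes used = 16 * 1 = 16
Utilization = 16 / 16 * 100 = 100.0%

100.0


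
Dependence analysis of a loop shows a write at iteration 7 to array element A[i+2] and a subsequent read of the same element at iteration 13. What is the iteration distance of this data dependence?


Distance = read iteration - write iteration
= 13 - 7 = 6

6


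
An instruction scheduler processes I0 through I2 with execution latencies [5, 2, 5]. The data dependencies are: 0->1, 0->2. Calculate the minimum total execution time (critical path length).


Compute longest path through dependency graph: dist(Ik) = max over predecessors of dist + latency(Ik).
dist(I0) = latency 5 = 5
dist(I1) = dist(I0) + 2 = 5 + 2 = 7
dist(I2) = dist(I0) + 5 = 5 + 5 = 10
Critical path = max dist = 10

10


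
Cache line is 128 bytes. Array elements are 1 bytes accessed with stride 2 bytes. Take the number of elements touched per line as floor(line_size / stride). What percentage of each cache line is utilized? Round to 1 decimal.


Elements per cache line = floor(128 / 2) = 64
Bytes used = 64 * 1 = 64
Utilization = 64 / 128 * 100 = 50.0%

50.0


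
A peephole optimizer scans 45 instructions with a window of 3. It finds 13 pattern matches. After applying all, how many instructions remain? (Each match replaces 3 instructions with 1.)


Each match removes 2 instructions.
Total removed = 13 * 2 = 26
Remaining = 45 - 26 = 19

19


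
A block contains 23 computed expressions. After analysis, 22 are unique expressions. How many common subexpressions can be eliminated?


CSE count = total expressions - unique expressions
= 23 - 22 = 1

1


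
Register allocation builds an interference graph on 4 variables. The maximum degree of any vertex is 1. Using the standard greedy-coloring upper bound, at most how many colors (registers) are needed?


Greedy coloring never needs more than (max_degree + 1) colors: when coloring a vertex, at most max_degree neighbors are already colored.
Upper bound = 1 + 1 = 2

2


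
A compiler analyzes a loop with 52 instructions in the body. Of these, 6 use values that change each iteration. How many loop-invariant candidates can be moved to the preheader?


Invariant candidates = total - loop-dependent
= 52 - 6 = 46

46


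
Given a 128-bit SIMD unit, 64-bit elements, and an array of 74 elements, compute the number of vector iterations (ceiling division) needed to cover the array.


Width = 128 / 64 = 2 elements per vector op
Iterations = ceil(74 / 2) = 37

37


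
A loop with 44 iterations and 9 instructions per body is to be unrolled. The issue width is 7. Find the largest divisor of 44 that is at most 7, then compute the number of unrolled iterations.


Largest divisor of 44 <= 7 is 4
New iterations = 44 / 4 = 11

11


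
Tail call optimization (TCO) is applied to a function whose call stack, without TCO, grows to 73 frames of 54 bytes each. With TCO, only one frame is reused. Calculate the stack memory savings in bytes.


Without TCO: 73 * 54 = 3942 bytes
With TCO: reuse 1 frame = 54 bytes
Savings = 3942 - 54 = 3888

3888


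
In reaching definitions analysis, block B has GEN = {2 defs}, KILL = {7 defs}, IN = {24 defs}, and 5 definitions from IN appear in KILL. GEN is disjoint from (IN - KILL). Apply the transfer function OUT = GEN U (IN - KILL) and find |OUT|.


IN - KILL: 24 - 5 = 19 surviving definitions
OUT = GEN + surviving = 2 + 19 = 21

21


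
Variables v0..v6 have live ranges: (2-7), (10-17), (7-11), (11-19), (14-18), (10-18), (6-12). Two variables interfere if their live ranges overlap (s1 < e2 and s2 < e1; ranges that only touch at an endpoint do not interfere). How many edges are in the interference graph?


Check all pairs for overlapping intervals.
Two intervals (s1,e1) and (s2,e2) overlap if s1 < e2 and s2 < e1.
v0 (2-7) vs v1..v6: overlaps v6 -> 1
v1 (10-17) vs v2..v6: overlaps v2, v3, v4, v5, v6 -> 5
v2 (7-11) vs v3..v6: overlaps v5, v6 -> 2
v3 (11-19) vs v4..v6: overlaps v4, v5, v6 -> 3
v4 (14-18) vs v5..v6: overlaps v5 -> 1
v5 (10-18) vs v6: overlaps v6 -> 1
Total overlapping pairs = 1 + 5 + 2 + 3 + 1 + 1 = 13

13


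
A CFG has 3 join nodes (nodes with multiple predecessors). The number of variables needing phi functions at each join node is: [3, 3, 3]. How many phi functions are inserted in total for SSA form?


Total phi functions = sum of phi functions at each join node
= 3 + 3 + 3 = 9

9


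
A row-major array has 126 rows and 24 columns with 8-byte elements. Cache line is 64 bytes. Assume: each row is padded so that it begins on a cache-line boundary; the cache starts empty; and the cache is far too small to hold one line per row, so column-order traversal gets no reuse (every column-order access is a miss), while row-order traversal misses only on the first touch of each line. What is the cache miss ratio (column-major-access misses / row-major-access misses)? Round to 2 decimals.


Each row occupies 24 * 8 = 192 bytes and starts on a line boundary, so it spans ceil(192 / 64) = 3 cache lines.
Row-major traversal misses (one per line touched): 126 * ceil(24 * 8 / 64) = 378
Column-major traversal misses (no reuse, every access misses): 126 * 24 = 3024
Ratio = 3024 / 378 = 8.0

8.0


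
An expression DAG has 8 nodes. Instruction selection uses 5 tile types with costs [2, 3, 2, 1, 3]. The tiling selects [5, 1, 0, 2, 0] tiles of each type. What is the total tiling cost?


Total cost = sum(count_i * cost_i)
= 5*2 + 1*3 + 0*2 + 2*1 + 0*3
= 15

15


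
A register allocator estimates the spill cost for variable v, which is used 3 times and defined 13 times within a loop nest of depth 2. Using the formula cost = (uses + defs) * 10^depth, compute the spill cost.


uses + defs = 3 + 13 = 16
10^2 = 100
Spill cost = 16 * 100 = 1600

1600


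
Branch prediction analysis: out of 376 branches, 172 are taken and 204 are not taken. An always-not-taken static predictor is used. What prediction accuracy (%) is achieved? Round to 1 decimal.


Predictor: always-not-taken
Correct predictions = 204
Accuracy = 204 / 376 * 100 = 54.3%

54.3


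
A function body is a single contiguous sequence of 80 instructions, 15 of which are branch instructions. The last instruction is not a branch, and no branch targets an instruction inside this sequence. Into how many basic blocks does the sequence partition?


With no in-sequence branch targets, the leaders are the first instruction plus the instruction after each branch.
Number of basic blocks = branches + 1
= 15 + 1 = 16

16


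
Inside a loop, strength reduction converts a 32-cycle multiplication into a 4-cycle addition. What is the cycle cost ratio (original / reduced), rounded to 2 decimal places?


Ratio = mult_cost / add_cost = 32 / 4 = 8.0

8.0


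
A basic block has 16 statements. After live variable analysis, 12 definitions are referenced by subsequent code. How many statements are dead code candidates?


Dead code = total statements - live definitions
= 16 - 12 = 4

4


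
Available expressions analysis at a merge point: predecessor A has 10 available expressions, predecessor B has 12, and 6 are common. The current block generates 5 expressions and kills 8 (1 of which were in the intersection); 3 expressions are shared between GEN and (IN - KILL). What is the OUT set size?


IN = intersection of predecessors = 6
IN - KILL = 6 - 1 = 5
|OUT| = |GEN| + |IN - KILL| - |GEN ∩ (IN - KILL)| = 5 + 5 - 3 = 7

7


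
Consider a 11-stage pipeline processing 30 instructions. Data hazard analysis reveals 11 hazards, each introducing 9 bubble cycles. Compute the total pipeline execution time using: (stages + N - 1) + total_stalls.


Base cycles = 11 + 30 - 1 = 40
Total stalls = 11 * 9 = 99
Total = 40 + 99 = 139

139


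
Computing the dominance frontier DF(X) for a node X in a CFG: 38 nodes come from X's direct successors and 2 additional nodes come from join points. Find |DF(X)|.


DF(X) = direct successor contributions + join point contributions
= 38 + 2 = 40

40


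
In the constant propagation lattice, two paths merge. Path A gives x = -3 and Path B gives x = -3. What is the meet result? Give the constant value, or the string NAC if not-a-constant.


Meet operation: if both paths give the same constant, result is that constant; if they differ, result is NAC (not-a-constant).
Path A: -3, Path B: -3 -> equal
Result: constant -> -3

-3


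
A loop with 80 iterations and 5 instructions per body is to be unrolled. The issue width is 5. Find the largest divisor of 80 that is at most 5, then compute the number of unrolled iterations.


Largest divisor of 80 <= 5 is 5
New iterations = 80 / 5 = 16

16


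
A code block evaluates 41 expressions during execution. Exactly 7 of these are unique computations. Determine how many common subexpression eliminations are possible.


CSE count = total expressions - unique expressions
= 41 - 7 = 34

34


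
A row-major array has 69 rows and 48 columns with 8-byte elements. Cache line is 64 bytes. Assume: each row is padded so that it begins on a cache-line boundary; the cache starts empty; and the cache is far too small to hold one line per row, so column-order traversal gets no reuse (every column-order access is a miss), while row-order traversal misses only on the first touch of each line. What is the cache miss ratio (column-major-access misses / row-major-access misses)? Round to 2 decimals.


Each row occupies 48 * 8 = 384 bytes and starts on a line boundary, so it spans ceil(384 / 64) = 6 cache lines.
Row-major traversal misses (one per line touched): 69 * ceil(48 * 8 / 64) = 414
Column-major traversal misses (no reuse, every access misses): 69 * 48 = 3312
Ratio = 3312 / 414 = 8.0

8.0


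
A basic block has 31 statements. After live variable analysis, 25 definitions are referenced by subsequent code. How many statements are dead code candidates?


Dead code = total statements - live definitions
= 31 - 25 = 6

6


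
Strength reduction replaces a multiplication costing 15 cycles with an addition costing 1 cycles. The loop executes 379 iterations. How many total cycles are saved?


Per-iteration saving = 15 - 1 = 14
Total saved = 379 * 14 = 5306

5306


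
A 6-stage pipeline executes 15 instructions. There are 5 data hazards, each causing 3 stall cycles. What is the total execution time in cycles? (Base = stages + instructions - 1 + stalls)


Base cycles = 6 + 15 - 1 = 20
Total stalls = 5 * 3 = 15
Total = 20 + 15 = 35

35


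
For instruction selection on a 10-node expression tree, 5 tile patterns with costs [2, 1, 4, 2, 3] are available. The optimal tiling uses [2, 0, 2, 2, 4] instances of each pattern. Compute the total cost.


Total cost = sum(count_i * cost_i)
= 2*2 + 0*1 + 2*4 + 2*2 + 4*3
= 28

28


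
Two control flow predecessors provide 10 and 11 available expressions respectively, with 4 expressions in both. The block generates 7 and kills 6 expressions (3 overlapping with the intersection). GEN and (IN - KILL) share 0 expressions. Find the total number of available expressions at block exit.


IN = intersection of predecessors = 4
IN - KILL = 4 - 3 = 1
|OUT| = |GEN| + |IN - KILL| - |GEN ∩ (IN - KILL)| = 7 + 1 - 0 = 8

8


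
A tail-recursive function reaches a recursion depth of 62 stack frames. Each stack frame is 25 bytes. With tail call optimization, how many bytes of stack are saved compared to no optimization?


Without TCO: 62 * 25 = 1550 bytes
With TCO: reuse 1 frame = 25 bytes
Savings = 1550 - 25 = 1525

1525


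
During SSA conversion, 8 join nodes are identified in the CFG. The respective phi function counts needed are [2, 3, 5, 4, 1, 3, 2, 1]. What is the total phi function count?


Total phi functions = sum of phi functions at each join node
= 2 + 3 + 5 + 4 + 1 + 3 + 2 + 1 = 21

21


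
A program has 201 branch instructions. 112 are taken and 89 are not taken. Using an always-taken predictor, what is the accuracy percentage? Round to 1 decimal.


Predictor: always-taken
Correct predictions = 112
Accuracy = 112 / 201 * 100 = 55.7%

55.7


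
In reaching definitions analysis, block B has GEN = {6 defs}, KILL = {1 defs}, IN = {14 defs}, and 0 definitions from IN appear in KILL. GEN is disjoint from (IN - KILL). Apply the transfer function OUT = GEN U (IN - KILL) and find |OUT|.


IN - KILL: 14 - 0 = 14 surviving definitions
OUT = GEN + surviving = 6 + 14 = 20

20


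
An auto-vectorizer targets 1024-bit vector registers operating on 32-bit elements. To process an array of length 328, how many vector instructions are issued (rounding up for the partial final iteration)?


Width = 1024 / 32 = 32 elements per vector op
Iterations = ceil(328 / 32) = 11

11


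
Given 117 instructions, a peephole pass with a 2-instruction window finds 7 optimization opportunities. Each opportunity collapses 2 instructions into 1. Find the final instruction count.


Each match removes 1 instructions.
Total removed = 7 * 1 = 7
Remaining = 117 - 7 = 110

110


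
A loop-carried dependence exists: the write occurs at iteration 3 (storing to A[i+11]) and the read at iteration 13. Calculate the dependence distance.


Distance = read iteration - write iteration
= 13 - 3 = 10

10


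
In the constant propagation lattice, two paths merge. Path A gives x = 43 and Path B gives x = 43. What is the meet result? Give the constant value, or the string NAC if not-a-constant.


Meet operation: if both paths give the same constant, result is that constant; if they differ, result is NAC (not-a-constant).
Path A: 43, Path B: 43 -> equal
Result: constant -> 43

43


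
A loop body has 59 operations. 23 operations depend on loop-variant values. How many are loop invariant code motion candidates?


Invariant candidates = total - loop-dependent
= 59 - 23 = 36

36


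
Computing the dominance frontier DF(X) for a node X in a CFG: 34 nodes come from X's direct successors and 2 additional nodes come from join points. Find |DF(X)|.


DF(X) = direct successor contributions + join point contributions
= 34 + 2 = 36

36


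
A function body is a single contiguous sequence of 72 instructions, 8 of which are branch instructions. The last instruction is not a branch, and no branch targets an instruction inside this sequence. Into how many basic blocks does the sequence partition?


With no in-sequence branch targets, the leaders are the first instruction plus the instruction after each branch.
Number of basic blocks = branches + 1
= 8 + 1 = 9

9


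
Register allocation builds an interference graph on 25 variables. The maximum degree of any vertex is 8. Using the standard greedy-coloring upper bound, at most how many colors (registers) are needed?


Greedy coloring never needs more than (max_degree + 1) colors: when coloring a vertex, at most max_degree neighbors are already colored.
Upper bound = 8 + 1 = 9

9


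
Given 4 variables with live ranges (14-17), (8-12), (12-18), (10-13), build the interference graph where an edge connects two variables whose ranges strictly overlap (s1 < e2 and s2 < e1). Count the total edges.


Check all pairs for overlapping intervals.
Two intervals (s1,e1) and (s2,e2) overlap if s1 < e2 and s2 < e1.
v0 (14-17) vs v1..v3: overlaps v2 -> 1
v1 (8-12) vs v2..v3: overlaps v3 -> 1
v2 (12-18) vs v3: overlaps v3 -> 1
Total overlapping pairs = 1 + 1 + 1 = 3

3


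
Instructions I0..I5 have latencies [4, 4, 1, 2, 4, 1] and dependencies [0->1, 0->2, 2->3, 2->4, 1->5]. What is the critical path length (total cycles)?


Compute longest path through dependency graph: dist(Ik) = max over predecessors of dist + latency(Ik).
dist(I0) = latency 4 = 4
dist(I1) = dist(I0) + 4 = 4 + 4 = 8
dist(I2) = dist(I0) + 1 = 4 + 1 = 5
dist(I3) = dist(I2) + 2 = 5 + 2 = 7
dist(I4) = dist(I2) + 4 = 5 + 4 = 9
dist(I5) = dist(I1) + 1 = 8 + 1 = 9
Critical path = max dist = 9

9


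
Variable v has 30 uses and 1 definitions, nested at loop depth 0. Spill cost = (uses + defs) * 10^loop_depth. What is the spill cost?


uses + defs = 30 + 1 = 31
10^0 = 1
Spill cost = 31 * 1 = 31

31


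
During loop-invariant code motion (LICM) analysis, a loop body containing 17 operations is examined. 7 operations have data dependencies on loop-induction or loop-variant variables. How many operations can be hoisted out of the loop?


Invariant candidates = total - loop-dependent
= 17 - 7 = 10

10


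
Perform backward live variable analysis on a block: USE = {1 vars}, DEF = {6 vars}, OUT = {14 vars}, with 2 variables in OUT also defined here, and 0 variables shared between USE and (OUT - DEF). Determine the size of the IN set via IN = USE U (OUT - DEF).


OUT - DEF: 14 - 2 = 12
|IN| = |USE| + |OUT - DEF| - |USE ∩ (OUT - DEF)| = 1 + 12 - 0 = 13

13


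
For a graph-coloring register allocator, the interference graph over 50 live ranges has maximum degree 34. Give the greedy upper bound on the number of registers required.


Greedy coloring never needs more than (max_degree + 1) colors: when coloring a vertex, at most max_degree neighbors are already colored.
Upper bound = 34 + 1 = 35

35


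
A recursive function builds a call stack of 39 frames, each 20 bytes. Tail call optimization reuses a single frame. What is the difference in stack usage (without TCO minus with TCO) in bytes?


Without TCO: 39 * 20 = 780 bytes
With TCO: reuse 1 frame = 20 bytes
Savings = 780 - 20 = 760

760


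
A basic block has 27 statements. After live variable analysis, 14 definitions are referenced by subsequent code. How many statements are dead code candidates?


Dead code = total statements - live definitions
= 27 - 14 = 13

13


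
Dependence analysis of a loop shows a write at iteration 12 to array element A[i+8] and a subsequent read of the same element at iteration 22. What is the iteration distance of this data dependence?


Distance = read iteration - write iteration
= 22 - 12 = 10

10


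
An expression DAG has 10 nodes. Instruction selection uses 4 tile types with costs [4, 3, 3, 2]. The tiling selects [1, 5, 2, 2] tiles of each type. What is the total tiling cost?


Total cost = sum(count_i * cost_i)
= 1*4 + 5*3 + 2*3 + 2*2
= 29

29


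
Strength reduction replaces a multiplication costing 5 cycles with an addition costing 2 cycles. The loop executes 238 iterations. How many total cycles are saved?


Per-iteration saving = 5 - 2 = 3
Total saved = 238 * 3 = 714

714


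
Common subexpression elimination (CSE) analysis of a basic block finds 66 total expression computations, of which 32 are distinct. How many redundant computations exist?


CSE count = total expressions - unique expressions
= 66 - 32 = 34

34


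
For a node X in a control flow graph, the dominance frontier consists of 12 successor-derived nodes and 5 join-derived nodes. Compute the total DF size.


DF(X) = direct successor contributions + join point contributions
= 12 + 5 = 17

17


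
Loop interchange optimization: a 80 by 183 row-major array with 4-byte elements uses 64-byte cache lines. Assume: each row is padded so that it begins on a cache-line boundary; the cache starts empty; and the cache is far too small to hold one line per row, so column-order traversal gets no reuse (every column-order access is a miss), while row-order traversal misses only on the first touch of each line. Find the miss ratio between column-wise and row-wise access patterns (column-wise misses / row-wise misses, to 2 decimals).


Each row occupies 183 * 4 = 732 bytes and starts on a line boundary, so it spans ceil(732 / 64) = 12 cache lines.
Row-major traversal misses (one per line touched): 80 * ceil(183 * 4 / 64) = 960
Column-major traversal misses (no reuse, every access misses): 80 * 183 = 14640
Ratio = 14640 / 960 = 15.25

15.25


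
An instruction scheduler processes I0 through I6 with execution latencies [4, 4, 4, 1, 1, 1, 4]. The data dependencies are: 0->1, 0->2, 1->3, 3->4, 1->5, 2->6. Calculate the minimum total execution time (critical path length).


Compute longest path through dependency graph: dist(Ik) = max over predecessors of dist + latency(Ik).
dist(I0) = latency 4 = 4
dist(I1) = dist(I0) + 4 = 4 + 4 = 8
dist(I2) = dist(I0) + 4 = 4 + 4 = 8
dist(I3) = dist(I1) + 1 = 8 + 1 = 9
dist(I4) = dist(I3) + 1 = 9 + 1 = 10
dist(I5) = dist(I1) + 1 = 8 + 1 = 9
dist(I6) = dist(I2) + 4 = 8 + 4 = 12
Critical path = max dist = 12

12


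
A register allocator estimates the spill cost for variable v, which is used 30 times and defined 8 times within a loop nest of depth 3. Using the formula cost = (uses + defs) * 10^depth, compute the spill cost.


uses + defs = 30 + 8 = 38
10^3 = 1000
Spill cost = 38 * 1000 = 38000

38000


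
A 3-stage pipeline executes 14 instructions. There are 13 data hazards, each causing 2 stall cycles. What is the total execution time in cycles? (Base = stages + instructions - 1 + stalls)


Base cycles = 3 + 14 - 1 = 16
Total stalls = 13 * 2 = 26
Total = 16 + 26 = 42

42


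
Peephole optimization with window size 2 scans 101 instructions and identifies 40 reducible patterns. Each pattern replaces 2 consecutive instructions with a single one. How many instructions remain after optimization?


Each match removes 1 instructions.
Total removed = 40 * 1 = 40
Remaining = 101 - 40 = 61

61


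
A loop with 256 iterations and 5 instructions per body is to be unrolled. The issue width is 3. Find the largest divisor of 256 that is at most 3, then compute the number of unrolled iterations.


Largest divisor of 256 <= 3 is 2
New iterations = 256 / 2 = 128

128


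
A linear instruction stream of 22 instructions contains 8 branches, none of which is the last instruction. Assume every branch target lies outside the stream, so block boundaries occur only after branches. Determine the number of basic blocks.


With no in-sequence branch targets, the leaders are the first instruction plus the instruction after each branch.
Number of basic blocks = branches + 1
= 8 + 1 = 9

9


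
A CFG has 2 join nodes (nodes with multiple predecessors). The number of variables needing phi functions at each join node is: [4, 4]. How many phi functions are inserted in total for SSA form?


Total phi functions = sum of phi functions at each join node
= 4 + 4 = 8

8


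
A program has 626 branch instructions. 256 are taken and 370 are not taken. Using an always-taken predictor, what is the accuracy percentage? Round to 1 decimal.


Predictor: always-taken
Correct predictions = 256
Accuracy = 256 / 626 * 100 = 40.9%

40.9


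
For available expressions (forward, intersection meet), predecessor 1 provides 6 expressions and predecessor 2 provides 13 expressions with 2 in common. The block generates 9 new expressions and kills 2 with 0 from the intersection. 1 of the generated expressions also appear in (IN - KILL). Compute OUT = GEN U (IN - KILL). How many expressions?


IN = intersection of predecessors = 2
IN - KILL = 2 - 0 = 2
|OUT| = |GEN| + |IN - KILL| - |GEN ∩ (IN - KILL)| = 9 + 2 - 1 = 10

10


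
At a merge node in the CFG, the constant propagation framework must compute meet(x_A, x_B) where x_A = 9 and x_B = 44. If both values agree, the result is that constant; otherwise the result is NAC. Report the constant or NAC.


Meet operation: if both paths give the same constant, result is that constant; if they differ, result is NAC (not-a-constant).
Path A: 9, Path B: 44 -> differ
Result: not-a-constant -> NAC

NAC


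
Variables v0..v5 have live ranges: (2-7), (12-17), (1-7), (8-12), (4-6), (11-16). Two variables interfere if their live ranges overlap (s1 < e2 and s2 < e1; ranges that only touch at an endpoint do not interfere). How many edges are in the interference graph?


Check all pairs for overlapping intervals.
Two intervals (s1,e1) and (s2,e2) overlap if s1 < e2 and s2 < e1.
v0 (2-7) vs v1..v5: overlaps v2, v4 -> 2
v1 (12-17) vs v2..v5: overlaps v5 -> 1
v2 (1-7) vs v3..v5: overlaps v4 -> 1
v3 (8-12) vs v4..v5: overlaps v5 -> 1
v4 (4-6) vs v5: overlaps none -> 0
Total overlapping pairs = 2 + 1 + 1 + 1 + 0 = 5

5


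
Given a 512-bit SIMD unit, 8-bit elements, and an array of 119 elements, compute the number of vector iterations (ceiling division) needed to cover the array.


Width = 512 / 8 = 64 elements per vector op
Iterations = ceil(119 / 64) = 2

2


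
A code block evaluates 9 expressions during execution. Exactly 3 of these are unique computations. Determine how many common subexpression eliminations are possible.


CSE count = total expressions - unique expressions
= 9 - 3 = 6

6


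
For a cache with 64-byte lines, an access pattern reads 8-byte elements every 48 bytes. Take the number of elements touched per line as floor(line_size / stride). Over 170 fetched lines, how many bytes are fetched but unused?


Elements per line = floor(64 / 48) = 1
Bytes used per line = 1 * 8 = 8
Wasted per line = 64 - 8 = 56
Total wasted = 56 * 170 = 9520

9520


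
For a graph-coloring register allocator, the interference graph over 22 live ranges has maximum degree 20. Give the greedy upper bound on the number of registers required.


Greedy coloring never needs more than (max_degree + 1) colors: when coloring a vertex, at most max_degree neighbors are already colored.
Upper bound = 20 + 1 = 21

21


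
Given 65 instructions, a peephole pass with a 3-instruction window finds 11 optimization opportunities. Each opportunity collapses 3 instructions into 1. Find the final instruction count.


Each match removes 2 instructions.
Total removed = 11 * 2 = 22
Remaining = 65 - 22 = 43

43


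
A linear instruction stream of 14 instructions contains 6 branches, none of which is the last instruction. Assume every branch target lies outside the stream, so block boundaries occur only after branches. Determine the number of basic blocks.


With no in-sequence branch targets, the leaders are the first instruction plus the instruction after each branch.
Number of basic blocks = branches + 1
= 6 + 1 = 7

7


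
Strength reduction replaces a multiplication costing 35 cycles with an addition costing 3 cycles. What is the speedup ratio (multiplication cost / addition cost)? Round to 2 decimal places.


Ratio = mult_cost / add_cost = 35 / 3 = 11.67

11.67


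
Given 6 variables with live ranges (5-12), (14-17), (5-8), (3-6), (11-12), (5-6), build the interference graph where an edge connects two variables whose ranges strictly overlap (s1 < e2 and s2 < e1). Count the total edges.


Check all pairs for overlapping intervals.
Two intervals (s1,e1) and (s2,e2) overlap if s1 < e2 and s2 < e1.
v0 (5-12) vs v1..v5: overlaps v2, v3, v4, v5 -> 4
v1 (14-17) vs v2..v5: overlaps none -> 0
v2 (5-8) vs v3..v5: overlaps v3, v5 -> 2
v3 (3-6) vs v4..v5: overlaps v5 -> 1
v4 (11-12) vs v5: overlaps none -> 0
Total overlapping pairs = 4 + 0 + 2 + 1 + 0 = 7

7


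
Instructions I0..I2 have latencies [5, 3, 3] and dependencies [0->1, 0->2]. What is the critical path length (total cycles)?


Compute longest path through dependency graph: dist(Ik) = max over predecessors of dist + latency(Ik).
dist(I0) = latency 5 = 5
dist(I1) = dist(I0) + 3 = 5 + 3 = 8
dist(I2) = dist(I0) + 3 = 5 + 3 = 8
Critical path = max dist = 8

8


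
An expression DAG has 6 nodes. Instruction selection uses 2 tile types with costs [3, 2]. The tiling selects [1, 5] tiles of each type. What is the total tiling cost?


Total cost = sum(count_i * cost_i)
= 1*3 + 5*2
= 13

13


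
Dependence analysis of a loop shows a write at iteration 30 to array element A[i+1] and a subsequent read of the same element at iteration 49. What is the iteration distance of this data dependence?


Distance = read iteration - write iteration
= 49 - 30 = 19

19


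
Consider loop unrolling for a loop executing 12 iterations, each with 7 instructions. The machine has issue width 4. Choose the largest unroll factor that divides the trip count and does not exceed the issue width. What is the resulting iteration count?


Largest divisor of 12 <= 4 is 4
New iterations = 12 / 4 = 3

3


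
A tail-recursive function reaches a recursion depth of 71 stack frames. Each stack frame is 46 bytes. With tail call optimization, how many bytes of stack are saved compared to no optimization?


Without TCO: 71 * 46 = 3266 bytes
With TCO: reuse 1 frame = 46 bytes
Savings = 3266 - 46 = 3220

3220


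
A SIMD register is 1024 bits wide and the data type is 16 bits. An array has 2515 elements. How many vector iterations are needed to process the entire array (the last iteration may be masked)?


Width = 1024 / 16 = 64 elements per vector op
Iterations = ceil(2515 / 64) = 40

40


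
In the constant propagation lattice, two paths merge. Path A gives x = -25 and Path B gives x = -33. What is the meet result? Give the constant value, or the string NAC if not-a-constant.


Meet operation: if both paths give the same constant, result is that constant; if they differ, result is NAC (not-a-constant).
Path A: -25, Path B: -33 -> differ
Result: not-a-constant -> NAC

NAC


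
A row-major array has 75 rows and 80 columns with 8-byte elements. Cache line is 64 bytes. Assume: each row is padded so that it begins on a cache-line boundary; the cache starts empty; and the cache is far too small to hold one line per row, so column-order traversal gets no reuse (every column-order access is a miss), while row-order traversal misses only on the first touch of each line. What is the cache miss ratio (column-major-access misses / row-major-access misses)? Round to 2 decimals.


Each row occupies 80 * 8 = 640 bytes and starts on a line boundary, so it spans ceil(640 / 64) = 10 cache lines.
Row-major traversal misses (one per line touched): 75 * ceil(80 * 8 / 64) = 750
Column-major traversal misses (no reuse, every access misses): 75 * 80 = 6000
Ratio = 6000 / 750 = 8.0

8.0


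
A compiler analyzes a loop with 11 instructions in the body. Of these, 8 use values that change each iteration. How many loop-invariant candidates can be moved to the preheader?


Invariant candidates = total - loop-dependent
= 11 - 8 = 3

3


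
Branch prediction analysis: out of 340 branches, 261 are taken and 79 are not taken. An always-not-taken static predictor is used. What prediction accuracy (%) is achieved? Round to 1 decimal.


Predictor: always-not-taken
Correct predictions = 79
Accuracy = 79 / 340 * 100 = 23.2%

23.2


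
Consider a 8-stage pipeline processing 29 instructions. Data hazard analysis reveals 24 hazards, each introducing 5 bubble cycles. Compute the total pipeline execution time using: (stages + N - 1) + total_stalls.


Base cycles = 8 + 29 - 1 = 36
Total stalls = 24 * 5 = 120
Total = 36 + 120 = 156

156


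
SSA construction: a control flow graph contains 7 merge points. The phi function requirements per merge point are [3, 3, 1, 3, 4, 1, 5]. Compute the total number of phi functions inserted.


Total phi functions = sum of phi functions at each join node
= 3 + 3 + 1 + 3 + 4 + 1 + 5 = 20

20


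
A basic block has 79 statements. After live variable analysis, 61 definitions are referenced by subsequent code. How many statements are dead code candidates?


Dead code = total statements - live definitions
= 79 - 61 = 18

18


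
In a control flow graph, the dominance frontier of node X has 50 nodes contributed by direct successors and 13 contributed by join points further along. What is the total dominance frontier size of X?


DF(X) = direct successor contributions + join point contributions
= 50 + 13 = 63

63


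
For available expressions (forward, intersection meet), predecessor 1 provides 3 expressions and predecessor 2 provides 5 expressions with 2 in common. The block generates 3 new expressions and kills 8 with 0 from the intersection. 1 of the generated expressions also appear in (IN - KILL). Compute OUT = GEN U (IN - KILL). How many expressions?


IN = intersection of predecessors = 2
IN - KILL = 2 - 0 = 2
|OUT| = |GEN| + |IN - KILL| - |GEN ∩ (IN - KILL)| = 3 + 2 - 1 = 4

4


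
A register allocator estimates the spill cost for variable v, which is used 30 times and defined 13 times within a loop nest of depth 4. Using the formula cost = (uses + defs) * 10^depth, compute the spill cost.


uses + defs = 30 + 13 = 43
10^4 = 10000
Spill cost = 43 * 10000 = 430000

430000


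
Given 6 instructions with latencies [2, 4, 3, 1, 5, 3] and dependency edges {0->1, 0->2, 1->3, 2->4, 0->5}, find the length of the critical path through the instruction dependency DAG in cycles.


Compute longest path through dependency graph: dist(Ik) = max over predecessors of dist + latency(Ik).
dist(I0) = latency 2 = 2
dist(I1) = dist(I0) + 4 = 2 + 4 = 6
dist(I2) = dist(I0) + 3 = 2 + 3 = 5
dist(I3) = dist(I1) + 1 = 6 + 1 = 7
dist(I4) = dist(I2) + 5 = 5 + 5 = 10
dist(I5) = dist(I0) + 3 = 2 + 3 = 5
Critical path = max dist = 10

10


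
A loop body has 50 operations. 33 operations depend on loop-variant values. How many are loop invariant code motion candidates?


Invariant candidates = total - loop-dependent
= 50 - 33 = 17

17


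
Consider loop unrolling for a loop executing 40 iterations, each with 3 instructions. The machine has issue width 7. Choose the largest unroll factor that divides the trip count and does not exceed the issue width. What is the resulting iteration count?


Largest divisor of 40 <= 7 is 5
New iterations = 40 / 5 = 8

8


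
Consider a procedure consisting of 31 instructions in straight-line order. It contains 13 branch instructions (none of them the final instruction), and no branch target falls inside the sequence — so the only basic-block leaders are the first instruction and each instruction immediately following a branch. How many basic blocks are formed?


With no in-sequence branch targets, the leaders are the first instruction plus the instruction after each branch.
Number of basic blocks = branches + 1
= 13 + 1 = 14

14


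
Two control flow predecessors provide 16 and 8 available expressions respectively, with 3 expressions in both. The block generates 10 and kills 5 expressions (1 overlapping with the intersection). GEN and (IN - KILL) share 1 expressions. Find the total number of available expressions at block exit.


IN = intersection of predecessors = 3
IN - KILL = 3 - 1 = 2
|OUT| = |GEN| + |IN - KILL| - |GEN ∩ (IN - KILL)| = 10 + 2 - 1 = 11

11


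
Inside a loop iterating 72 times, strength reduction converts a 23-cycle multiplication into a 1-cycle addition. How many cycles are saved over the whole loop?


Per-iteration saving = 23 - 1 = 22
Total saved = 72 * 22 = 1584

1584


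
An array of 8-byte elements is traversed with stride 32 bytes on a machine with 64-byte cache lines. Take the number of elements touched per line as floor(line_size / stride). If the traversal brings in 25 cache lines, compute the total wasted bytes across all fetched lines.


Elements per line = floor(64 / 32) = 2
Bytes used per line = 2 * 8 = 16
Wasted per line = 64 - 16 = 48
Total wasted = 48 * 25 = 1200

1200


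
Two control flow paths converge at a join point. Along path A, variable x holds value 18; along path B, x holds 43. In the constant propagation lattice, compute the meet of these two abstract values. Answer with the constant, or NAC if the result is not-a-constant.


Meet operation: if both paths give the same constant, result is that constant; if they differ, result is NAC (not-a-constant).
Path A: 18, Path B: 43 -> differ
Result: not-a-constant -> NAC

NAC


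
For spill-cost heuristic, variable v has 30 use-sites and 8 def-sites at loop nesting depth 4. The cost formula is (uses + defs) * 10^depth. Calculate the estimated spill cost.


uses + defs = 30 + 8 = 38
10^4 = 10000
Spill cost = 38 * 10000 = 380000

380000


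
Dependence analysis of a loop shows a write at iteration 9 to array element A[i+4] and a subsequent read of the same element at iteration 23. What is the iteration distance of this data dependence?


Distance = read iteration - write iteration
= 23 - 9 = 14

14


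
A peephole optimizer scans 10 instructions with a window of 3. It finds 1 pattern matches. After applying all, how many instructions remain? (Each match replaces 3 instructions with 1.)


Each match removes 2 instructions.
Total removed = 1 * 2 = 2
Remaining = 10 - 2 = 8

8


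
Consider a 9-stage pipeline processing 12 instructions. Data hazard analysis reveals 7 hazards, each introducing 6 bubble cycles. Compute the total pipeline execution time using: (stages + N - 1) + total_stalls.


Base cycles = 9 + 12 - 1 = 20
Total stalls = 7 * 6 = 42
Total = 20 + 42 = 62

62


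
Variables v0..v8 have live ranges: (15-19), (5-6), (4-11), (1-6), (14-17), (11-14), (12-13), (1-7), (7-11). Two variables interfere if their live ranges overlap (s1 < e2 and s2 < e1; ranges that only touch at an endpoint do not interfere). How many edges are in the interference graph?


Check all pairs for overlapping intervals.
Two intervals (s1,e1) and (s2,e2) overlap if s1 < e2 and s2 < e1.
v0 (15-19) vs v1..v8: overlaps v4 -> 1
v1 (5-6) vs v2..v8: overlaps v2, v3, v7 -> 3
v2 (4-11) vs v3..v8: overlaps v3, v7, v8 -> 3
v3 (1-6) vs v4..v8: overlaps v7 -> 1
v4 (14-17) vs v5..v8: overlaps none -> 0
v5 (11-14) vs v6..v8: overlaps v6 -> 1
v6 (12-13) vs v7..v8: overlaps none -> 0
v7 (1-7) vs v8: overlaps none -> 0
Total overlapping pairs = 1 + 3 + 3 + 1 + 0 + 1 + 0 + 0 = 9

9
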